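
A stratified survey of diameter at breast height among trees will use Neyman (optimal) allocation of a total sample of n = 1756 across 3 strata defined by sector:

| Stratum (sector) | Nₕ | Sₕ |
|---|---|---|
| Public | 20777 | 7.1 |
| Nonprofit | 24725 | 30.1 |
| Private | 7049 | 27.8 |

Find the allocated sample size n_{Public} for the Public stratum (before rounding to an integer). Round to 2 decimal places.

Neyman allocation: nₕ = n·NₕSₕ / Σⱼ NⱼSⱼ.
Σ NⱼSⱼ = 20777·7.1 + 24725·30.1 + 7049·27.8 = 1.0877014 × 10^6.
n_{Public} = 1756·20777·7.1 / (1.0877014 × 10^6) = 238.15.

238.15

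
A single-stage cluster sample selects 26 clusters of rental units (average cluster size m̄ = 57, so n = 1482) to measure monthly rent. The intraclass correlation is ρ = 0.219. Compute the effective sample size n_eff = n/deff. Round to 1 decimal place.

111.7

deff = 1 + (57 − 1)·0.219 = 1 + 12.264 = 13.264.
n_eff = 1482 / 13.264 = 111.7.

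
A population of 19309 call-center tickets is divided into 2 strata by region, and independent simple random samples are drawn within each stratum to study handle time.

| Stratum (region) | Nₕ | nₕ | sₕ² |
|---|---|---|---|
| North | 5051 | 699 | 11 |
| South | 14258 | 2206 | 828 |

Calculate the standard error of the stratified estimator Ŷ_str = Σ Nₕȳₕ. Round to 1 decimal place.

Var(Ŷ_str) = Σₕ Nₕ²(1 − fₕ)sₕ²/nₕ.
North: 5051²·(1 − 699/5051)·11/699 = 345924.85.
South: 14258²·(1 − 2206/14258)·828/2206 = 6.4497453 × 10^7.
Sum = 6.4843378 × 10^7.
SE = √(6.4843378 × 10^7) = 8052.5.

8052.5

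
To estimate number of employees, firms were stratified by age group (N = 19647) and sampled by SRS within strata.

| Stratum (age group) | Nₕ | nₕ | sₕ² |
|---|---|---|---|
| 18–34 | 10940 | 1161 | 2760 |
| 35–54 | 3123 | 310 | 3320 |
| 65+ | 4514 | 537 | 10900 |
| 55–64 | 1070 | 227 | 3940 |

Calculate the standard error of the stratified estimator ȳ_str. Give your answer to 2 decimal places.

Var(ȳ_str) = Σₕ Wₕ²(1 − fₕ)sₕ²/nₕ with Wₕ = Nₕ/N, N = 19647.
18–34: Wₕ = 0.55682801; term = 0.55682801²·(1 − 0.10612431)·2760/1161 = 0.65886455.
35–54: Wₕ = 0.15895557; term = 0.15895557²·(1 − 0.09926353)·3320/310 = 0.24373933.
65+: Wₕ = 0.22975518; term = 0.22975518²·(1 − 0.11896323)·10900/537 = 0.94401059.
55–64: Wₕ = 0.05446124; term = 0.05446124²·(1 − 0.21214953)·3940/227 = 0.040559186.
Sum = 1.8871737.
SE = √(1.8871737) = 1.37.

1.37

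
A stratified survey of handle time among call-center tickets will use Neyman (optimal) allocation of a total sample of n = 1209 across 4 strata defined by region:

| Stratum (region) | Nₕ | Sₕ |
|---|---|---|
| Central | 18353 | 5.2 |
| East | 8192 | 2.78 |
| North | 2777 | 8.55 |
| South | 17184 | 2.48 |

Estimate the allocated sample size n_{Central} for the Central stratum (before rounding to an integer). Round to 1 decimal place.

Neyman allocation: nₕ = n·NₕSₕ / Σⱼ NⱼSⱼ.
Σ NⱼSⱼ = 18353·5.2 + 8192·2.78 + 2777·8.55 + 17184·2.48 = 184569.03.
n_{Central} = 1209·18353·5.2 / 184569.03 = 625.1.

625.1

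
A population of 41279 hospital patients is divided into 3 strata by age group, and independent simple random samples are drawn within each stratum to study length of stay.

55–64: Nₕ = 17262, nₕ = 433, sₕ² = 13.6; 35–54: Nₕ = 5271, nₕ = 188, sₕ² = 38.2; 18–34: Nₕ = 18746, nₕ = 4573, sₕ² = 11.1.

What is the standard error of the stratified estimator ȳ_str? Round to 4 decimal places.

0.0945

Var(ȳ_str) = Σₕ Wₕ²(1 − fₕ)sₕ²/nₕ with Wₕ = Nₕ/N, N = 41279.
55–64: Wₕ = 0.41817873; term = 0.41817873²·(1 − 0.02508400)·13.6/433 = 0.0053547858.
35–54: Wₕ = 0.12769205; term = 0.12769205²·(1 − 0.03566686)·38.2/188 = 0.0031949223.
18–34: Wₕ = 0.45412922; term = 0.45412922²·(1 − 0.24394538)·11.1/4573 = 3.7847208 × 10^-4.
Sum = 0.0089281802.
SE = √(0.0089281802) = 0.0945.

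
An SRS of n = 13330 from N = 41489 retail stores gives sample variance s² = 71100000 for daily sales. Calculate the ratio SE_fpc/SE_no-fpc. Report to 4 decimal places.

f = n/N = 13330/41489 = 0.32128998.
SE_no-fpc = √(s²/n) = 73.033098; SE_fpc = √((1−f)s²/n) = 60.167485.
Ratio = √(1−f) = 0.82383859.

0.8238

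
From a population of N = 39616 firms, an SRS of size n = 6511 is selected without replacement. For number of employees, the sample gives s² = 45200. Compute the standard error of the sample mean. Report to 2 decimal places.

2.41

Under SRS without replacement, Var(ȳ) = (1 − f)·s²/n with f = n/N = 6511/39616 = 0.16435279.
Var(ȳ) = (1 − 0.16435279)·45200/6511 = 0.83564721·6.942098 = 5.8011448.
SE(ȳ) = √(5.8011448) = 2.41.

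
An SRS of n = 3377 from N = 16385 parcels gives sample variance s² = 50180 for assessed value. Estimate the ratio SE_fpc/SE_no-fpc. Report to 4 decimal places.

f = n/N = 3377/16385 = 0.20610314.
SE_no-fpc = √(s²/n) = 3.8547818; SE_fpc = √((1−f)s²/n) = 3.4346449.
Ratio = √(1−f) = 0.89100890.

0.8910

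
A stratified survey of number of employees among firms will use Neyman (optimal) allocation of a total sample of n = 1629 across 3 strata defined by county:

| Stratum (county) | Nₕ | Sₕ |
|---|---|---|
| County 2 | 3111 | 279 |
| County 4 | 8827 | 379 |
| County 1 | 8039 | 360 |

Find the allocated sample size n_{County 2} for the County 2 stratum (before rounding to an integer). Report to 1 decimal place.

198.9

Neyman allocation: nₕ = n·NₕSₕ / Σⱼ NⱼSⱼ.
Σ NⱼSⱼ = 3111·279 + 8827·379 + 8039·360 = 7.107442 × 10^6.
n_{County 2} = 1629·3111·279 / (7.107442 × 10^6) = 198.9.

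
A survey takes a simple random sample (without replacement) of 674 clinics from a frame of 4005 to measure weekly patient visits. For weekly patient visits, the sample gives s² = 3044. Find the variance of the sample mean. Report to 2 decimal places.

3.76

Under SRS without replacement, Var(ȳ) = (1 − f)·s²/n with f = n/N = 674/4005 = 0.16828964.
Var(ȳ) = (1 − 0.16828964)·3044/674 = 0.83171036·4.5163205 = 3.7562705.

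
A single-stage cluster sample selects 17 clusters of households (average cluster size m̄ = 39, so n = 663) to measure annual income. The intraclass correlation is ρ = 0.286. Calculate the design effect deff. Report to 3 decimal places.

deff = 1 + (39 − 1)·0.286 = 1 + 10.868 = 11.868.

11.868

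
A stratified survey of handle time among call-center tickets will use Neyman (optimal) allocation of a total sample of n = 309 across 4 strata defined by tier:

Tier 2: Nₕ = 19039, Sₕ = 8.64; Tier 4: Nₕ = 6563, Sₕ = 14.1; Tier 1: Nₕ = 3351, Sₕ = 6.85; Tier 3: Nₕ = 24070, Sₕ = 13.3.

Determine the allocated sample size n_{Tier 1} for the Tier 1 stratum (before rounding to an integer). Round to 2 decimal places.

11.82

Neyman allocation: nₕ = n·NₕSₕ / Σⱼ NⱼSⱼ.
Σ NⱼSⱼ = 19039·8.64 + 6563·14.1 + 3351·6.85 + 24070·13.3 = 600120.61.
n_{Tier 1} = 309·3351·6.85 / 600120.61 = 11.82.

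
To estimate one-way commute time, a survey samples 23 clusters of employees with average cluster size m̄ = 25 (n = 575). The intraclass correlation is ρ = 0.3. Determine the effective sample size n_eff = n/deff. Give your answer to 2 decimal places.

deff = 1 + (25 − 1)·0.3 = 1 + 7.2 = 8.2.
n_eff = 575 / 8.2 = 70.12.

70.12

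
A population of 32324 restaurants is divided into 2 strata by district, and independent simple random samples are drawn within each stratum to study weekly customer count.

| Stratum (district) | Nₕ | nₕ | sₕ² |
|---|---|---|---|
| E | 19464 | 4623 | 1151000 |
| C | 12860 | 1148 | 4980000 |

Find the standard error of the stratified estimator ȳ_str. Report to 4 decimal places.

Var(ȳ_str) = Σₕ Wₕ²(1 − fₕ)sₕ²/nₕ with Wₕ = Nₕ/N, N = 32324.
E: Wₕ = 0.60215320; term = 0.60215320²·(1 − 0.23751541)·1151000/4623 = 68.832968.
C: Wₕ = 0.39784680; term = 0.39784680²·(1 − 0.08926905)·4980000/1148 = 625.33004.
Sum = 694.16301.
SE = √(694.16301) = 26.3470.

26.3470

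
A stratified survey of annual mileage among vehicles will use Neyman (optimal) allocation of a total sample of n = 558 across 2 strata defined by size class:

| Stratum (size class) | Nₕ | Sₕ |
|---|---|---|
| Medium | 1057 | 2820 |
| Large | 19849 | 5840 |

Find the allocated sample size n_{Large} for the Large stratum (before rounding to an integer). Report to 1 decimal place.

Neyman allocation: nₕ = n·NₕSₕ / Σⱼ NⱼSⱼ.
Σ NⱼSⱼ = 1057·2820 + 19849·5840 = 1.188989 × 10^8.
n_{Large} = 558·19849·5840 / (1.188989 × 10^8) = 544.0.

544.0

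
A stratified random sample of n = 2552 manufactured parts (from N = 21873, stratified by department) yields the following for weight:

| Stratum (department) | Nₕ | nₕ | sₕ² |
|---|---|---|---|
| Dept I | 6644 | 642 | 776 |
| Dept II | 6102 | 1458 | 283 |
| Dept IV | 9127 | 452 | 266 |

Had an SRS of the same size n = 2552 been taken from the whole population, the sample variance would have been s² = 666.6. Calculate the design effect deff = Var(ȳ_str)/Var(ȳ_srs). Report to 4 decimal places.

0.9086

Var(ȳ_str) = Σ Wₕ²(1−fₕ)sₕ²/nₕ with Wₕ = Nₕ/21873:
  Dept I: (6644/21873)²·(1−642/6644)·776/642 = 0.10074781
  Dept II: (6102/21873)²·(1−1458/6102)·283/1458 = 0.011496791
  Dept IV: (9127/21873)²·(1−452/9127)·266/452 = 0.097392167
  → Var(ȳ_str) = 0.20963677.
Var(ȳ_srs) = (1 − 2552/21873)·666.6/2552 = 0.23073097.
deff = 0.20963677 / 0.23073097 = 0.9086.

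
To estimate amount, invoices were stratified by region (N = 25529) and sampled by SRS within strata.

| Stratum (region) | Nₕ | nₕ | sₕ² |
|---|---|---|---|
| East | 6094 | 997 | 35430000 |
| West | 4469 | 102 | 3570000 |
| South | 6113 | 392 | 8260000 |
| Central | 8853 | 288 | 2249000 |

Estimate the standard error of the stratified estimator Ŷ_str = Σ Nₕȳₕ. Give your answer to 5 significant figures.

Var(Ŷ_str) = Σₕ Nₕ²(1 − fₕ)sₕ²/nₕ.
East: 6094²·(1 − 997/6094)·35430000/997 = 1.1038068 × 10^12.
West: 4469²·(1 − 102/4469)·3570000/102 = 6.830643 × 10^11.
South: 6113²·(1 − 392/6113)·8260000/392 = 7.3691997 × 10^11.
Central: 8853²·(1 − 288/8853)·2249000/288 = 5.9212691 × 10^11.
Sum = 3.115918 × 10^12.
SE = √(3.115918 × 10^12) = 1.7652 × 10^6.

1.7652 × 10^6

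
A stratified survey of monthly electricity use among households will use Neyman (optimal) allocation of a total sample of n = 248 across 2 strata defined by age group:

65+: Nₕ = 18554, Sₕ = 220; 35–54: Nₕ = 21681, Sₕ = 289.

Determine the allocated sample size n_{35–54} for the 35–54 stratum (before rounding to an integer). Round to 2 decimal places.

Neyman allocation: nₕ = n·NₕSₕ / Σⱼ NⱼSⱼ.
Σ NⱼSⱼ = 18554·220 + 21681·289 = 1.0347689 × 10^7.
n_{35–54} = 248·21681·289 / (1.0347689 × 10^7) = 150.17.

150.17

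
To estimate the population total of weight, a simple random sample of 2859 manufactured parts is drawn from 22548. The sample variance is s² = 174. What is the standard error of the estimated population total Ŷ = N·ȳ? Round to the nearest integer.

5198

Var(Ŷ) = N²·Var(ȳ) = N²·(1 − n/N)·s²/n.
f = 2859/22548 = 0.12679617; Var(ȳ) = 0.87320383·174/2859 = 0.05314357.
Var(Ŷ) = 22548² · 0.05314357 = 2.7018845 × 10^7.
SE(Ŷ) = √(2.7018845 × 10^7) = 5198.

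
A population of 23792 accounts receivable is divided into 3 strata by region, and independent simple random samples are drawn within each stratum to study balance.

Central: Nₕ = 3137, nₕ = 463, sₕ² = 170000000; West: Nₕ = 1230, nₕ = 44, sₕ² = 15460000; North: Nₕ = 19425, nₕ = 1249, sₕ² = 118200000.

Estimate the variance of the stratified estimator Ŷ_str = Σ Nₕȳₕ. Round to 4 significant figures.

Var(Ŷ_str) = Σₕ Nₕ²(1 − fₕ)sₕ²/nₕ.
Central: 3137²·(1 − 463/3137)·170000000/463 = 3.0799513 × 10^12.
West: 1230²·(1 − 44/1230)·15460000/44 = 5.1256225 × 10^11.
North: 19425²·(1 − 1249/19425)·118200000/1249 = 3.3412916 × 10^13.
Sum = 3.700543 × 10^13.

3.701 × 10^13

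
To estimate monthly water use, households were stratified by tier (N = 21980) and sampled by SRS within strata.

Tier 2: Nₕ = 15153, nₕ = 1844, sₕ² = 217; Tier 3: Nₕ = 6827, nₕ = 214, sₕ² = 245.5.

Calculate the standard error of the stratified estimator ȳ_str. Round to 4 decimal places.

0.3954

Var(ȳ_str) = Σₕ Wₕ²(1 − fₕ)sₕ²/nₕ with Wₕ = Nₕ/N, N = 21980.
Tier 2: Wₕ = 0.68939945; term = 0.68939945²·(1 − 0.12169207)·217/1844 = 0.049123295.
Tier 3: Wₕ = 0.31060055; term = 0.31060055²·(1 − 0.03134613)·245.5/214 = 0.10720395.
Sum = 0.15632725.
SE = √(0.15632725) = 0.3954.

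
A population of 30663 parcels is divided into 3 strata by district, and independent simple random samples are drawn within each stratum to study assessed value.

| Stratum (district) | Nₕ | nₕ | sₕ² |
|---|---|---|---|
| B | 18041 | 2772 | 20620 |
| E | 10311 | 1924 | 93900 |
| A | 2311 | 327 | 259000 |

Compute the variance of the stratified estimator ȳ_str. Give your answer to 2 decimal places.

10.53

Var(ȳ_str) = Σₕ Wₕ²(1 − fₕ)sₕ²/nₕ with Wₕ = Nₕ/N, N = 30663.
B: Wₕ = 0.58836383; term = 0.58836383²·(1 − 0.15365002)·20620/2772 = 2.179402.
E: Wₕ = 0.33626847; term = 0.33626847²·(1 − 0.18659684)·93900/1924 = 4.488887.
A: Wₕ = 0.07536771; term = 0.07536771²·(1 − 0.14149719)·259000/327 = 3.8624631.
Sum = 10.530752.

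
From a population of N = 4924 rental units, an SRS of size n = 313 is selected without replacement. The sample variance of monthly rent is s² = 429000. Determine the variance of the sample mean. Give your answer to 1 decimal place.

Under SRS without replacement, Var(ȳ) = (1 − f)·s²/n with f = n/N = 313/4924 = 0.06356621.
Var(ȳ) = (1 − 0.06356621)·429000/313 = 0.93643379·1370.607 = 1283.4827.

1283.5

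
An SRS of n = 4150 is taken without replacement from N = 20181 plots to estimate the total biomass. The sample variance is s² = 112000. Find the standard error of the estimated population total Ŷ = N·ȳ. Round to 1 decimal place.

93440.8

Var(Ŷ) = N²·Var(ȳ) = N²·(1 − n/N)·s²/n.
f = 4150/20181 = 0.20563897; Var(ȳ) = 0.79436103·112000/4150 = 21.438177.
Var(Ŷ) = 20181² · 21.438177 = 8.7311855 × 10^9.
SE(Ŷ) = √(8.7311855 × 10^9) = 93440.8.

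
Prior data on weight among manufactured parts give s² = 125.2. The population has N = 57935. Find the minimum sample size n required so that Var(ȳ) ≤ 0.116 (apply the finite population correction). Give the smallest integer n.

1060

Without fpc, n₀ = s²/D = 125.2/0.116 = 1079.3103.
With fpc, (1 − n/N)·s²/n ≤ D requires n ≥ n₀/(1 + n₀/N) = 1079.3103/(1 + 1079.3103/57935) = 1059.5708.
Rounding up, n = 1060.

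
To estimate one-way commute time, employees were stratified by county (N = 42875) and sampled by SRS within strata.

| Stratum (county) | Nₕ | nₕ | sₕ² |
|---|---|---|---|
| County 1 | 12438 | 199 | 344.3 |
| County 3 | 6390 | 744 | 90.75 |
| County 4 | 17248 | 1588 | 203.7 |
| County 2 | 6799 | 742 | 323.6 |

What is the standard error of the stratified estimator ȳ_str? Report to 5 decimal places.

0.41748

Var(ȳ_str) = Σₕ Wₕ²(1 − fₕ)sₕ²/nₕ with Wₕ = Nₕ/N, N = 42875.
County 1: Wₕ = 0.29009913; term = 0.29009913²·(1 − 0.01599936)·344.3/199 = 0.14327558.
County 3: Wₕ = 0.14903790; term = 0.14903790²·(1 − 0.11643192)·90.75/744 = 0.0023939064.
County 4: Wₕ = 0.40228571; term = 0.40228571²·(1 − 0.09206865)·203.7/1588 = 0.018847891.
County 2: Wₕ = 0.15857726; term = 0.15857726²·(1 − 0.10913370)·323.6/742 = 0.0097700988.
Sum = 0.17428748.
SE = √(0.17428748) = 0.41748.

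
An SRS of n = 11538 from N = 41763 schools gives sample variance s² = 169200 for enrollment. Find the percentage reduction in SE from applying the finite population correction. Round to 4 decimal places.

f = n/N = 11538/41763 = 0.27627326.
SE_no-fpc = √(s²/n) = 3.8294368; SE_fpc = √((1−f)s²/n) = 3.2577835.
Ratio = √(1−f) = 0.85072131. Reduction = 100·(1 − 0.85072131) = 14.9279%.

14.9279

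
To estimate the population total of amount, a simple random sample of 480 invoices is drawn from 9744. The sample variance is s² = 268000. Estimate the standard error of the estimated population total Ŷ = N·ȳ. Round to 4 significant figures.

224500

Var(Ŷ) = N²·Var(ȳ) = N²·(1 − n/N)·s²/n.
f = 480/9744 = 0.04926108; Var(ȳ) = 0.95073892·268000/480 = 530.82923.
Var(Ŷ) = 9744² · 530.82923 = 5.0399866 × 10^10.
SE(Ŷ) = √(5.0399866 × 10^10) = 224500.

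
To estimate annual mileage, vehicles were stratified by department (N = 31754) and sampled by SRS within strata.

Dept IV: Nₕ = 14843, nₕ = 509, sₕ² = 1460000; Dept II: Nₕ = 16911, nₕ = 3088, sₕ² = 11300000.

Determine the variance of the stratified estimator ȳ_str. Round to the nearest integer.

1454

Var(ȳ_str) = Σₕ Wₕ²(1 − fₕ)sₕ²/nₕ with Wₕ = Nₕ/N, N = 31754.
Dept IV: Wₕ = 0.46743717; term = 0.46743717²·(1 − 0.03429226)·1460000/509 = 605.23952.
Dept II: Wₕ = 0.53256283; term = 0.53256283²·(1 − 0.18260304)·11300000/3088 = 848.35157.
Sum = 1453.5911.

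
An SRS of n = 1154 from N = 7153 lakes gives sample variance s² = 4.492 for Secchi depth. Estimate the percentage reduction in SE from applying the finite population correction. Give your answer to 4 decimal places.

8.4211

f = n/N = 1154/7153 = 0.16133091.
SE_no-fpc = √(s²/n) = 0.062390285; SE_fpc = √((1−f)s²/n) = 0.057136323.
Ratio = √(1−f) = 0.91578878. Reduction = 100·(1 − 0.91578878) = 8.4211%.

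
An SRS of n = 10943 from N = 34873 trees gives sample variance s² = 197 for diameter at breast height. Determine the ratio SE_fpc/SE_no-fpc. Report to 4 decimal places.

0.8284

f = n/N = 10943/34873 = 0.31379577.
SE_no-fpc = √(s²/n) = 0.13417293; SE_fpc = √((1−f)s²/n) = 0.11114543.
Ratio = √(1−f) = 0.82837445.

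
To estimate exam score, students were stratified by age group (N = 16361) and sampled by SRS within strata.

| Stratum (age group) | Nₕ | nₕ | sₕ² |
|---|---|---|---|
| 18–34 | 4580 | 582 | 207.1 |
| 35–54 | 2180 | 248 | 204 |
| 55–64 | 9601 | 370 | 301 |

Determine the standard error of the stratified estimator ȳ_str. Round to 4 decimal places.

0.5537

Var(ȳ_str) = Σₕ Wₕ²(1 − fₕ)sₕ²/nₕ with Wₕ = Nₕ/N, N = 16361.
18–34: Wₕ = 0.27993399; term = 0.27993399²·(1 − 0.12707424)·207.1/582 = 0.024341408.
35–54: Wₕ = 0.13324369; term = 0.13324369²·(1 − 0.11376147)·204/248 = 0.012942626.
55–64: Wₕ = 0.58682232; term = 0.58682232²·(1 − 0.03853765)·301/370 = 0.26934586.
Sum = 0.30662989.
SE = √(0.30662989) = 0.5537.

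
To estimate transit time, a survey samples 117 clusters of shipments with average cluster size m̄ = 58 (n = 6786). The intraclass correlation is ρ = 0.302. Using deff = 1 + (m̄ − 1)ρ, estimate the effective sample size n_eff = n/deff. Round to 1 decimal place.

372.6

deff = 1 + (58 − 1)·0.302 = 1 + 17.214 = 18.214.
n_eff = 6786 / 18.214 = 372.6.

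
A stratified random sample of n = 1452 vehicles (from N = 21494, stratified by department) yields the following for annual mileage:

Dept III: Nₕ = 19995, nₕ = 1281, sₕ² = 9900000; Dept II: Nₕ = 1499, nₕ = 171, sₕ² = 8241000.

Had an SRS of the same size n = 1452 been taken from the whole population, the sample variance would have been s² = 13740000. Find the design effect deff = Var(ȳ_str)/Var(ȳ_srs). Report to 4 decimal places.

0.7329

Var(ȳ_str) = Σ Wₕ²(1−fₕ)sₕ²/nₕ with Wₕ = Nₕ/21494:
  Dept III: (19995/21494)²·(1−1281/19995)·9900000/1281 = 6259.4995
  Dept II: (1499/21494)²·(1−171/1499)·8241000/171 = 207.65817
  → Var(ȳ_str) = 6467.1577.
Var(ȳ_srs) = (1 − 1452/21494)·13740000/1452 = 8823.5618.
deff = 6467.1577 / 8823.5618 = 0.7329.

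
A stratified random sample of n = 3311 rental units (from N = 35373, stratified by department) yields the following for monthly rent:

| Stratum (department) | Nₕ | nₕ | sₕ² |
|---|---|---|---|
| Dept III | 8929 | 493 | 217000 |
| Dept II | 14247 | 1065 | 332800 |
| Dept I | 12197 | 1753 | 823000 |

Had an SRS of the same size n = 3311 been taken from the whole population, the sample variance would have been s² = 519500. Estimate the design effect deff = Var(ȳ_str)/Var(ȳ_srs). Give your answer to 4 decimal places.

0.8522

Var(ȳ_str) = Σ Wₕ²(1−fₕ)sₕ²/nₕ with Wₕ = Nₕ/35373:
  Dept III: (8929/35373)²·(1−493/8929)·217000/493 = 26.497715
  Dept II: (14247/35373)²·(1−1065/14247)·332800/1065 = 46.902355
  Dept I: (12197/35373)²·(1−1753/12197)·823000/1753 = 47.796271
  → Var(ȳ_str) = 121.19634.
Var(ȳ_srs) = (1 − 3311/35373)·519500/3311 = 142.2149.
deff = 121.19634 / 142.2149 = 0.8522.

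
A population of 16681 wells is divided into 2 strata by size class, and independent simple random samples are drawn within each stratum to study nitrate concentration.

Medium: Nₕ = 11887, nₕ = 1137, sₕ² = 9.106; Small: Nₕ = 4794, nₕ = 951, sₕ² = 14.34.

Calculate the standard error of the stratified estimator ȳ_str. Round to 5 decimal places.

0.06838

Var(ȳ_str) = Σₕ Wₕ²(1 − fₕ)sₕ²/nₕ with Wₕ = Nₕ/N, N = 16681.
Medium: Wₕ = 0.71260716; term = 0.71260716²·(1 − 0.09565071)·9.106/1137 = 0.0036779324.
Small: Wₕ = 0.28739284; term = 0.28739284²·(1 − 0.19837297)·14.34/951 = 9.9837313 × 10^-4.
Sum = 0.0046763055.
SE = √(0.0046763055) = 0.06838.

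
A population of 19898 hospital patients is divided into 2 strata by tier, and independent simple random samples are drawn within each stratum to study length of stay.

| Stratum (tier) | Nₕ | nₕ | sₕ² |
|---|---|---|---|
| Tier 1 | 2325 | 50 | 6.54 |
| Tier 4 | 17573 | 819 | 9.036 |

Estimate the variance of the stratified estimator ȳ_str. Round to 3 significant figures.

Var(ȳ_str) = Σₕ Wₕ²(1 − fₕ)sₕ²/nₕ with Wₕ = Nₕ/N, N = 19898.
Tier 1: Wₕ = 0.11684591; term = 0.11684591²·(1 − 0.02150538)·6.54/50 = 0.0017474037.
Tier 4: Wₕ = 0.88315409; term = 0.88315409²·(1 − 0.04660559)·9.036/819 = 0.0082042311.
Sum = 0.0099516348.

0.00995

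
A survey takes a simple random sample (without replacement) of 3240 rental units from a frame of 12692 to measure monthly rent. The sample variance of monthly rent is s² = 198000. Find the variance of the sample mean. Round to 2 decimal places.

Under SRS without replacement, Var(ȳ) = (1 − f)·s²/n with f = n/N = 3240/12692 = 0.25527892.
Var(ȳ) = (1 − 0.25527892)·198000/3240 = 0.74472108·61.111111 = 45.510733.

45.51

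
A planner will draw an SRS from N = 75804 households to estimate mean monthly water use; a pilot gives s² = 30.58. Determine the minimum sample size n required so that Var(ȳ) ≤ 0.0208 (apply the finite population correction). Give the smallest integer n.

Without fpc, n₀ = s²/D = 30.58/0.0208 = 1470.1923.
With fpc, (1 − n/N)·s²/n ≤ D requires n ≥ n₀/(1 + n₀/N) = 1470.1923/(1 + 1470.1923/75804) = 1442.2209.
Rounding up, n = 1443.

1443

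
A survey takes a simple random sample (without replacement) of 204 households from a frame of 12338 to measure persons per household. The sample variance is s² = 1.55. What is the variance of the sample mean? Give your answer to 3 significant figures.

0.00747

Under SRS without replacement, Var(ȳ) = (1 − f)·s²/n with f = n/N = 204/12338 = 0.01653428.
Var(ȳ) = (1 − 0.01653428)·1.55/204 = 0.98346572·0.0075980392 = 0.0074724111.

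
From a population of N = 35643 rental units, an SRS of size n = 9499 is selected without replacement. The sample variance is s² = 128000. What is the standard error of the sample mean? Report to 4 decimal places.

3.1439

Under SRS without replacement, Var(ȳ) = (1 − f)·s²/n with f = n/N = 9499/35643 = 0.26650394.
Var(ȳ) = (1 − 0.26650394)·128000/9499 = 0.73349606·13.475103 = 9.8839347.
SE(ȳ) = √(9.8839347) = 3.1439.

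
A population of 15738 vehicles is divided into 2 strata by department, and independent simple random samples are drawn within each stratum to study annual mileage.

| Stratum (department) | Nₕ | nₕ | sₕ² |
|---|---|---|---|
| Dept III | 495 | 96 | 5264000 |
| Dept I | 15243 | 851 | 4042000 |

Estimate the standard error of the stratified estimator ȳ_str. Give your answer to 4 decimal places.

Var(ȳ_str) = Σₕ Wₕ²(1 − fₕ)sₕ²/nₕ with Wₕ = Nₕ/N, N = 15738.
Dept III: Wₕ = 0.03145254; term = 0.03145254²·(1 − 0.19393939)·5264000/96 = 43.72438.
Dept I: Wₕ = 0.96854746; term = 0.96854746²·(1 − 0.05582891)·4042000/851 = 4206.8717.
Sum = 4250.5961.
SE = √(4250.5961) = 65.1966.

65.1966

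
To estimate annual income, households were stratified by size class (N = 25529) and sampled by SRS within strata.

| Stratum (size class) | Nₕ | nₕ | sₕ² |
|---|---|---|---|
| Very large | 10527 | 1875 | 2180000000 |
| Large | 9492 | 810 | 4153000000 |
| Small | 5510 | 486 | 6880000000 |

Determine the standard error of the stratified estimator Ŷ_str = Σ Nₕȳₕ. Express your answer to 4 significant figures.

3.034 × 10^7

Var(Ŷ_str) = Σₕ Nₕ²(1 − fₕ)sₕ²/nₕ.
Very large: 10527²·(1 − 1875/10527)·2180000000/1875 = 1.0589522 × 10^14.
Large: 9492²·(1 − 810/9492)·4153000000/810 = 4.2252696 × 10^14.
Small: 5510²·(1 − 486/5510)·6880000000/486 = 3.9188027 × 10^14.
Sum = 9.2030245 × 10^14.
SE = √(9.2030245 × 10^14) = 3.034 × 10^7.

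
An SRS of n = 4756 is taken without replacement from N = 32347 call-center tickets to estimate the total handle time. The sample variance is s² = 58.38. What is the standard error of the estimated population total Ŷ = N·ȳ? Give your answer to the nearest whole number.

3310

Var(Ŷ) = N²·Var(ȳ) = N²·(1 − n/N)·s²/n.
f = 4756/32347 = 0.14703064; Var(ȳ) = 0.85296936·58.38/4756 = 0.010470217.
Var(Ŷ) = 32347² · 0.010470217 = 1.0955285 × 10^7.
SE(Ŷ) = √(1.0955285 × 10^7) = 3310.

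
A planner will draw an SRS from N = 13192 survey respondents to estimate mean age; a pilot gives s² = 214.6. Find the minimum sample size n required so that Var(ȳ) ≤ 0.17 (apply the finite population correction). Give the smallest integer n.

1153

Without fpc, n₀ = s²/D = 214.6/0.17 = 1262.3529.
With fpc, (1 − n/N)·s²/n ≤ D requires n ≥ n₀/(1 + n₀/N) = 1262.3529/(1 + 1262.3529/13192) = 1152.1069.
Rounding up, n = 1153.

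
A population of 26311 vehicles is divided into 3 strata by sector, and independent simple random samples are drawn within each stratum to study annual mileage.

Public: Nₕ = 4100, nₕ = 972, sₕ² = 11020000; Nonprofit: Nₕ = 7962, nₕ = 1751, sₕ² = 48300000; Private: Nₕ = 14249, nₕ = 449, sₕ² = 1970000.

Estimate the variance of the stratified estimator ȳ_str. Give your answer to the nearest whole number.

Var(ȳ_str) = Σₕ Wₕ²(1 − fₕ)sₕ²/nₕ with Wₕ = Nₕ/N, N = 26311.
Public: Wₕ = 0.15582836; term = 0.15582836²·(1 − 0.23707317)·11020000/972 = 210.03478.
Nonprofit: Wₕ = 0.30261108; term = 0.30261108²·(1 − 0.21991962)·48300000/1751 = 1970.4707.
Private: Wₕ = 0.54156056; term = 0.54156056²·(1 − 0.03151098)·1970000/449 = 1246.26.
Sum = 3426.7655.

3427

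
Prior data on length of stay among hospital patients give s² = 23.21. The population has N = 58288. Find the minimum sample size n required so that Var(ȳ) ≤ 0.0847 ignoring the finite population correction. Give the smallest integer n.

Without fpc, n₀ = s²/D = 23.21/0.0847 = 274.0260.
Rounding up, n = 275.

275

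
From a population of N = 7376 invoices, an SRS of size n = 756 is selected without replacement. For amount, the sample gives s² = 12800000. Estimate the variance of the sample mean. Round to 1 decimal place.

Under SRS without replacement, Var(ȳ) = (1 − f)·s²/n with f = n/N = 756/7376 = 0.10249458.
Var(ȳ) = (1 − 0.10249458)·12800000/756 = 0.89750542·16931.217 = 15195.859.

15195.9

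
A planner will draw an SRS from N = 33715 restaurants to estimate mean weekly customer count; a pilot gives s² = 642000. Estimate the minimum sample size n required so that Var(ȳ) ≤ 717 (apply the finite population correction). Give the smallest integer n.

Without fpc, n₀ = s²/D = 642000/717 = 895.3975.
With fpc, (1 − n/N)·s²/n ≤ D requires n ≥ n₀/(1 + n₀/N) = 895.3975/(1 + 895.3975/33715) = 872.2329.
Rounding up, n = 873.

873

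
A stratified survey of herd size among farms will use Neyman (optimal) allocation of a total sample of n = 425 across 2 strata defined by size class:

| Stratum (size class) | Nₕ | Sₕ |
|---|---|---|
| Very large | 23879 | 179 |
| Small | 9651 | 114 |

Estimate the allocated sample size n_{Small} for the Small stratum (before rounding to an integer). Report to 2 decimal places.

87.00

Neyman allocation: nₕ = n·NₕSₕ / Σⱼ NⱼSⱼ.
Σ NⱼSⱼ = 23879·179 + 9651·114 = 5.374555 × 10^6.
n_{Small} = 425·9651·114 / (5.374555 × 10^6) = 87.00.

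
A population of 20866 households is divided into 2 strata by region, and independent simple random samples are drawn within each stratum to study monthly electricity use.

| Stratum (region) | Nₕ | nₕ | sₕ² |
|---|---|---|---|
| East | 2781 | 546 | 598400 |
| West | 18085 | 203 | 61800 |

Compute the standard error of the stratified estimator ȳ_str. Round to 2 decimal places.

15.55

Var(ȳ_str) = Σₕ Wₕ²(1 − fₕ)sₕ²/nₕ with Wₕ = Nₕ/N, N = 20866.
East: Wₕ = 0.13327902; term = 0.13327902²·(1 − 0.19633225)·598400/546 = 15.645846.
West: Wₕ = 0.86672098; term = 0.86672098²·(1 − 0.01122477)·61800/203 = 226.12503.
Sum = 241.77088.
SE = √(241.77088) = 15.55.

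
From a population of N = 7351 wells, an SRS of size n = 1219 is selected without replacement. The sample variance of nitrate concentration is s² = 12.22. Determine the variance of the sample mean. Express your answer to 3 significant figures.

0.00836

Under SRS without replacement, Var(ȳ) = (1 − f)·s²/n with f = n/N = 1219/7351 = 0.16582778.
Var(ȳ) = (1 − 0.16582778)·12.22/1219 = 0.83417222·0.01002461 = 0.0083622515.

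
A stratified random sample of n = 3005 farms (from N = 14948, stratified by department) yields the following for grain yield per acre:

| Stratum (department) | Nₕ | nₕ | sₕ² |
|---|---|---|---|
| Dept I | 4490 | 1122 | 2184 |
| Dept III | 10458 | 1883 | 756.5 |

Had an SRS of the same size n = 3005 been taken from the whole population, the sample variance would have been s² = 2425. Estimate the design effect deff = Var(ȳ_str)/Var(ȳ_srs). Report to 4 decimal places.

Var(ȳ_str) = Σ Wₕ²(1−fₕ)sₕ²/nₕ with Wₕ = Nₕ/14948:
  Dept I: (4490/14948)²·(1−1122/4490)·2184/1122 = 0.13173829
  Dept III: (10458/14948)²·(1−1883/10458)·756.5/1883 = 0.1612409
  → Var(ȳ_str) = 0.29297919.
Var(ȳ_srs) = (1 − 3005/14948)·2425/3005 = 0.64475929.
deff = 0.29297919 / 0.64475929 = 0.4544.

0.4544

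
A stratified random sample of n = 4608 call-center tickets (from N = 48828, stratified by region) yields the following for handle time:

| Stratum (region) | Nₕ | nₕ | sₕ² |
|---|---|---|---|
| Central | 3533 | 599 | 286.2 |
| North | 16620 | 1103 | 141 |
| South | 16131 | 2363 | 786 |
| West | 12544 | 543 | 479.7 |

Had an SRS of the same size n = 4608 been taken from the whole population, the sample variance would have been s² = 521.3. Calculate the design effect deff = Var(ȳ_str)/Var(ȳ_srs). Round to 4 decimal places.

1.0021

Var(ȳ_str) = Σ Wₕ²(1−fₕ)sₕ²/nₕ with Wₕ = Nₕ/48828:
  Central: (3533/48828)²·(1−599/3533)·286.2/599 = 0.0020773453
  North: (16620/48828)²·(1−1103/16620)·141/1103 = 0.013827527
  South: (16131/48828)²·(1−2363/16131)·786/2363 = 0.030985114
  West: (12544/48828)²·(1−543/12544)·479.7/543 = 0.055780898
  → Var(ȳ_str) = 0.10267088.
Var(ȳ_srs) = (1 − 4608/48828)·521.3/4608 = 0.10245309.
deff = 0.10267088 / 0.10245309 = 1.0021.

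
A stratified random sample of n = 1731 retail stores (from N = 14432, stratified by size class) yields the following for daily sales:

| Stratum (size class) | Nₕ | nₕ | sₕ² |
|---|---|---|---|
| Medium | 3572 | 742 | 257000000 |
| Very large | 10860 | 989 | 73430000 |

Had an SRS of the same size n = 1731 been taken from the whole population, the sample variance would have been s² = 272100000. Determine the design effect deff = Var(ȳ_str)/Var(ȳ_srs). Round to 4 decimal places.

Var(ȳ_str) = Σ Wₕ²(1−fₕ)sₕ²/nₕ with Wₕ = Nₕ/14432:
  Medium: (3572/14432)²·(1−742/3572)·257000000/742 = 16810.246
  Very large: (10860/14432)²·(1−989/10860)·73430000/989 = 38213.355
  → Var(ȳ_str) = 55023.601.
Var(ȳ_srs) = (1 − 1731/14432)·272100000/1731 = 138338.44.
deff = 55023.601 / 138338.44 = 0.3977.

0.3977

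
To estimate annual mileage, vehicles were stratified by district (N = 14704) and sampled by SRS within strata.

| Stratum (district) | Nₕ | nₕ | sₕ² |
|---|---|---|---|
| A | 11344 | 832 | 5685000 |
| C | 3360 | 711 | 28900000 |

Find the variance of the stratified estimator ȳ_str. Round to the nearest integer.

Var(ȳ_str) = Σₕ Wₕ²(1 − fₕ)sₕ²/nₕ with Wₕ = Nₕ/N, N = 14704.
A: Wₕ = 0.77149075; term = 0.77149075²·(1 − 0.07334274)·5685000/832 = 3768.6667.
C: Wₕ = 0.22850925; term = 0.22850925²·(1 − 0.21160714)·28900000/711 = 1673.318.
Sum = 5441.9847.

5442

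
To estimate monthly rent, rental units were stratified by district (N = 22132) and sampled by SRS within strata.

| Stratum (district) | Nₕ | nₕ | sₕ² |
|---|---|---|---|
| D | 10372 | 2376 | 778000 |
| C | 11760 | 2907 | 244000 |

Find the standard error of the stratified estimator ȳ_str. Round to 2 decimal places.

Var(ȳ_str) = Σₕ Wₕ²(1 − fₕ)sₕ²/nₕ with Wₕ = Nₕ/N, N = 22132.
D: Wₕ = 0.46864269; term = 0.46864269²·(1 − 0.22907829)·778000/2376 = 55.440499.
C: Wₕ = 0.53135731; term = 0.53135731²·(1 − 0.24719388)·244000/2907 = 17.840263.
Sum = 73.280762.
SE = √(73.280762) = 8.56.

8.56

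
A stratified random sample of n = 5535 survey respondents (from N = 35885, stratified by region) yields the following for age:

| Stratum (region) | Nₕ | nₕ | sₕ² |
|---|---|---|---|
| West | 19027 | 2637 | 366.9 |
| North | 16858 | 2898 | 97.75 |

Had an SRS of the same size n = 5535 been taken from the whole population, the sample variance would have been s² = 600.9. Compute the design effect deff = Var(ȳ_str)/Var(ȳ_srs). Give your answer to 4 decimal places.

Var(ȳ_str) = Σ Wₕ²(1−fₕ)sₕ²/nₕ with Wₕ = Nₕ/35885:
  West: (19027/35885)²·(1−2637/19027)·366.9/2637 = 0.03369465
  North: (16858/35885)²·(1−2898/16858)·97.75/2898 = 0.0061643026
  → Var(ȳ_str) = 0.039858953.
Var(ȳ_srs) = (1 − 5535/35885)·600.9/5535 = 0.091818527.
deff = 0.039858953 / 0.091818527 = 0.4341.

0.4341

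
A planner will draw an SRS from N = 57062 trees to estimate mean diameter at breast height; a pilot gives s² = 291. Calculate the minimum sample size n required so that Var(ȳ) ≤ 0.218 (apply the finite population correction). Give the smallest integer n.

1305

Without fpc, n₀ = s²/D = 291/0.218 = 1334.8624.
With fpc, (1 − n/N)·s²/n ≤ D requires n ≥ n₀/(1 + n₀/N) = 1334.8624/(1 + 1334.8624/57062) = 1304.3495.
Rounding up, n = 1305.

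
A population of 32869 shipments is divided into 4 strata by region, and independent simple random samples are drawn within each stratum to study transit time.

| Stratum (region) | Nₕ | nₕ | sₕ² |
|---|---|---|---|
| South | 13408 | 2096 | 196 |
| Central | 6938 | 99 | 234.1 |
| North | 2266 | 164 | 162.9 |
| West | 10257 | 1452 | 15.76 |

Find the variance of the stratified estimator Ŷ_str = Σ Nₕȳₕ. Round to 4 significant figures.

Var(Ŷ_str) = Σₕ Nₕ²(1 − fₕ)sₕ²/nₕ.
South: 13408²·(1 − 2096/13408)·196/2096 = 1.4183003 × 10^7.
Central: 6938²·(1 − 99/6938)·234.1/99 = 1.1220007 × 10^8.
North: 2266²·(1 − 164/2266)·162.9/164 = 4.7311842 × 10^6.
West: 10257²·(1 − 1452/10257)·15.76/1452 = 980255.56.
Sum = 1.3209451 × 10^8.

1.321 × 10^8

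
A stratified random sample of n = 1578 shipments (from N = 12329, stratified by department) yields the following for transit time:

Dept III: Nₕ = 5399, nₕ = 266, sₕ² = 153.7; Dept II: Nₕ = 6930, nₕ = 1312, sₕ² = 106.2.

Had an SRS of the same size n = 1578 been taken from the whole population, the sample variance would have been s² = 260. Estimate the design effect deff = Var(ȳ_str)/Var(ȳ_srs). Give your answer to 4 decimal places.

0.8775

Var(ȳ_str) = Σ Wₕ²(1−fₕ)sₕ²/nₕ with Wₕ = Nₕ/12329:
  Dept III: (5399/12329)²·(1−266/5399)·153.7/266 = 0.10534674
  Dept II: (6930/12329)²·(1−1312/6930)·106.2/1312 = 0.020732418
  → Var(ȳ_str) = 0.12607916.
Var(ȳ_srs) = (1 − 1578/12329)·260/1578 = 0.14367704.
deff = 0.12607916 / 0.14367704 = 0.8775.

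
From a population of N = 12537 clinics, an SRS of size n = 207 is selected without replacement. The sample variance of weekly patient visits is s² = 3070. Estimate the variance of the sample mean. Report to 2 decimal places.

14.59

Under SRS without replacement, Var(ȳ) = (1 − f)·s²/n with f = n/N = 207/12537 = 0.01651113.
Var(ȳ) = (1 − 0.01651113)·3070/207 = 0.98348887·14.830918 = 14.586043.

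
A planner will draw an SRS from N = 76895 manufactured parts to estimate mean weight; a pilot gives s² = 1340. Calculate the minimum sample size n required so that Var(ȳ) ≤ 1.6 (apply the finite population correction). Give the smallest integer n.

829

Without fpc, n₀ = s²/D = 1340/1.6 = 837.5000.
With fpc, (1 − n/N)·s²/n ≤ D requires n ≥ n₀/(1 + n₀/N) = 837.5000/(1 + 837.5000/76895) = 828.4767.
Rounding up, n = 829.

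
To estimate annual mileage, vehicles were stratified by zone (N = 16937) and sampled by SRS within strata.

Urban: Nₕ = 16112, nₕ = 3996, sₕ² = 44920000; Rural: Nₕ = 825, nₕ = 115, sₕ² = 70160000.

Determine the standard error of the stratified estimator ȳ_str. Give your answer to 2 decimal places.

Var(ȳ_str) = Σₕ Wₕ²(1 − fₕ)sₕ²/nₕ with Wₕ = Nₕ/N, N = 16937.
Urban: Wₕ = 0.95129007; term = 0.95129007²·(1 − 0.24801390)·44920000/3996 = 7649.7988.
Rural: Wₕ = 0.04870993; term = 0.04870993²·(1 − 0.13939394)·70160000/115 = 1245.7505.
Sum = 8895.5493.
SE = √(8895.5493) = 94.32.

94.32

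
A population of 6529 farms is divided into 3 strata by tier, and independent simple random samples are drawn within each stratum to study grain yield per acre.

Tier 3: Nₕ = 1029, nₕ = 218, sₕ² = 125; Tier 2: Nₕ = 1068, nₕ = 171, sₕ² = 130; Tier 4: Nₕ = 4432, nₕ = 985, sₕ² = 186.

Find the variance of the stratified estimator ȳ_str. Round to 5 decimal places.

0.09598

Var(ȳ_str) = Σₕ Wₕ²(1 − fₕ)sₕ²/nₕ with Wₕ = Nₕ/N, N = 6529.
Tier 3: Wₕ = 0.15760453; term = 0.15760453²·(1 − 0.21185617)·125/218 = 0.01122526.
Tier 2: Wₕ = 0.16357788; term = 0.16357788²·(1 − 0.16011236)·130/171 = 0.017085103.
Tier 4: Wₕ = 0.67881758; term = 0.67881758²·(1 − 0.22224729)·186/985 = 0.0676744.
Sum = 0.095984763.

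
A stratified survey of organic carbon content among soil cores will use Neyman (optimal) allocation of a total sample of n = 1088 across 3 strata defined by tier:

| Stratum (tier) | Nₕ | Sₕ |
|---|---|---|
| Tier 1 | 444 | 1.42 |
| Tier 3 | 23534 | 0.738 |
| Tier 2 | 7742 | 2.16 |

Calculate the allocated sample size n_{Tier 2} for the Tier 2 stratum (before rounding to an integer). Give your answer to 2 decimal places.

524.01

Neyman allocation: nₕ = n·NₕSₕ / Σⱼ NⱼSⱼ.
Σ NⱼSⱼ = 444·1.42 + 23534·0.738 + 7742·2.16 = 34721.292.
n_{Tier 2} = 1088·7742·2.16 / 34721.292 = 524.01.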